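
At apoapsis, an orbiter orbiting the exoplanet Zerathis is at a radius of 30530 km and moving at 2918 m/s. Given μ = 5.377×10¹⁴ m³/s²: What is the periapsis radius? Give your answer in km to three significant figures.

periapsis radius ≈ 9730 km

r_a = 3.053×10⁷ m.
Specific energy ε = v²/2 − μ/r = -1.335×10⁷ J/kg, so a = −μ/(2ε) = 2.013×10⁷ m.
The apsides satisfy r_p + r_a = 2a, so the periapsis radius is 2a − r_a = 9.733×10⁶ m = 9732.6 km.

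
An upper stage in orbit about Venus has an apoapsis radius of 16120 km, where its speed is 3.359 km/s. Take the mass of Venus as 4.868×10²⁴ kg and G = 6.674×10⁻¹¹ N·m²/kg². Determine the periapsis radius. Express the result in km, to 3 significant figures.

periapsis radius ≈ 6270 km

μ = GM = 6.674×10⁻¹¹ × 4.868×10²⁴ = 3.249×10¹⁴ m³/s².
r_a = 1.612×10⁷ m.
Specific energy ε = v²/2 − μ/r = -1.451×10⁷ J/kg, so a = −μ/(2ε) = 1.119×10⁷ m.
The apsides satisfy r_p + r_a = 2a, so the periapsis radius is 2a − r_a = 6.266×10⁶ m = 6266.1 km.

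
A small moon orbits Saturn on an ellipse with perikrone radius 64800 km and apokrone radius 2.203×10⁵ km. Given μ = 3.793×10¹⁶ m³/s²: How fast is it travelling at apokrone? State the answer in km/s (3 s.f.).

v ≈ 8.85 km/s

Semi-major axis a = (r_p + r_a)/2 = 1.4255×10⁵ km = 1.426×10⁸ m.
Vis-viva: v² = μ(2/r − 1/a) = 3.793×10¹⁶ × (9.079×10⁻⁹ − 7.015×10⁻⁹) = 7.827×10⁷ m²/s².
v = 8847 m/s = 8.847 km/s.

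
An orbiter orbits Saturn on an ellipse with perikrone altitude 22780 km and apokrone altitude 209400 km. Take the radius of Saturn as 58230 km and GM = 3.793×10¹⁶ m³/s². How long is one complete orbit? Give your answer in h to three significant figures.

T ≈ 20.6 h

r_p = 58230 + 22780 = 81010 km = 8.1010×10⁷ m.
r_a = 58230 + 209400 = 267630 km = 2.6763×10⁸ m.
Semi-major axis a = (r_p + r_a)/2 = (81010 + 2.6763×10⁵)/2 = 1.7432×10⁵ km = 1.743×10⁸ m.
By Kepler's third law T = 2π√(a³/μ) = 2π × 1.182×10⁴ = 7.425×10⁴ s.
= 20.63 h.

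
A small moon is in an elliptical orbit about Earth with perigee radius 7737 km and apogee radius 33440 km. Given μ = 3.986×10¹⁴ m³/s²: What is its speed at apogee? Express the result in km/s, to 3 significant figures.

Semi-major axis a = (r_p + r_a)/2 = 20588 km = 2.059×10⁷ m.
Vis-viva: v² = μ(2/r − 1/a) = 3.986×10¹⁴ × (5.981×10⁻⁸ − 4.857×10⁻⁸) = 4.479×10⁶ m²/s².
v = 2116 m/s = 2.116 km/s.

v ≈ 2.12 km/s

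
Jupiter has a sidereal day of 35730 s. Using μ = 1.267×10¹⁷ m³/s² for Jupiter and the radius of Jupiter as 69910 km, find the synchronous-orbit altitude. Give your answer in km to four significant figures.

h_sync ≈ 90110 km

A synchronous orbit has period T, so by Kepler's third law a = (μT²/4π²)^(1/3).
μT²/4π² = 1.267×10¹⁷ × (3.573×10⁴)² / 39.48 = 4.097×10²⁴ m³.
a = 1.600×10⁸ m = 1.6002×10⁵ km.
Altitude h = a − R = 1.6002×10⁵ − 69910 = 90105 km.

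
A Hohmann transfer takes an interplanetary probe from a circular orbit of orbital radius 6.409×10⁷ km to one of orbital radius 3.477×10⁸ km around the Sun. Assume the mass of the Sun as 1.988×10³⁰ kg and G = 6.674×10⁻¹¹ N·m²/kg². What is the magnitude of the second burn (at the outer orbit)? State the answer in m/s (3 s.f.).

μ = GM = 6.674×10⁻¹¹ × 1.988×10³⁰ = 1.327×10²⁰ m³/s².
r₁ = 6.409×10⁷ km = 6.409×10¹⁰ m.
r₂ = 3.477×10⁸ km = 3.477×10¹¹ m.
Transfer ellipse a_t = (r₁ + r₂)/2 = 2.059×10¹¹ m.
At r₁: circular v_c1 = √(μ/r₁) = 45500 m/s; transfer-perihelion v_p = √[μ(2/r₁ − 1/a_t)] = 59130 m/s.
At r₂: circular v_c2 = √(μ/r₂) = 19530 m/s; transfer-aphelion v_a = √[μ(2/r₂ − 1/a_t)] = 10900 m/s.
Δv₂ = v_c2 − v_a = 8636 m/s.

Δv ≈ 8640 m/s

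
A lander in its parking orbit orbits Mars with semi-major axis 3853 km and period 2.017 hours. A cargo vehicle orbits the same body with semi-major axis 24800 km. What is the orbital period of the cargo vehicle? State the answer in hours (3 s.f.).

T₂ ≈ 32.9 hours

Kepler's third law: T² ∝ a³, so T₂ = T₁ (a₂/a₁)^(3/2).
a₂/a₁ = 6.437, (a₂/a₁)^(3/2) = 16.33.
T₂ = 2.017 × 16.33 = 32.94 hours.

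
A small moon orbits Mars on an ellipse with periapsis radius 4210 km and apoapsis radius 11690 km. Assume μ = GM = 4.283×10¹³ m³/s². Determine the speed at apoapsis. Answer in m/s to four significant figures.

Semi-major axis a = (r_p + r_a)/2 = 7950.0 km = 7.950×10⁶ m.
Vis-viva: v² = μ(2/r − 1/a) = 4.283×10¹³ × (1.711×10⁻⁷ − 1.258×10⁻⁷) = 1.940×10⁶ m²/s².
v = 1393 m/s.

v ≈ 1393 m/s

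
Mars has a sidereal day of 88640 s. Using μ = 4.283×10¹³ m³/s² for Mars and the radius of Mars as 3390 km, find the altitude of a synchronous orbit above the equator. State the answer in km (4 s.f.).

h_sync ≈ 17040 km

A synchronous orbit has period T, so by Kepler's third law a = (μT²/4π²)^(1/3).
μT²/4π² = 4.283×10¹³ × (8.864×10⁴)² / 39.48 = 8.524×10²¹ m³.
a = 2.043×10⁷ m = 20428 km.
Altitude h = a − R = 20428 − 3390 = 17038 km.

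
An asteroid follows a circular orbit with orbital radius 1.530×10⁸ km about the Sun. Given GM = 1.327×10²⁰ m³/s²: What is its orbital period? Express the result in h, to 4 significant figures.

T ≈ 9067 h

r = 1.530×10⁸ km = 1.530×10¹¹ m.
Kepler's third law: T = 2π√(r³/μ) = 2π√((1.530×10¹¹)³ / 1.327×10²⁰).
r³/μ = 2.699×10¹³ s², so T = 2π × 5.195×10⁶ = 3.264×10⁷ s.
Converting: 3.264×10⁷ s ÷ 3600 = 9067 h.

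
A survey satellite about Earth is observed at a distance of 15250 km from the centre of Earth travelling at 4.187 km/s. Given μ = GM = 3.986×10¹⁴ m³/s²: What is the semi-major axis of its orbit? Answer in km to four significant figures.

a ≈ 11470 km

r = 1.525×10⁷ m.
Specific orbital energy ε = v²/2 − μ/r = (4187)²/2 − 3.986×10¹⁴/1.525×10⁷ = -1.737×10⁷ J/kg.
Since ε = −μ/(2a), a = −μ/(2ε) = 1.147×10⁷ m = 11472 km.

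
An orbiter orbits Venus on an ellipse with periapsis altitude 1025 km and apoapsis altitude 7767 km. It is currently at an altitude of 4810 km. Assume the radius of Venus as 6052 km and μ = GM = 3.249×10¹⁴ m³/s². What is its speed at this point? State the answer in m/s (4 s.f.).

r_p = 6052 + 1025 = 7077.0 km = 7.0770×10⁶ m.
r_a = 6052 + 7767 = 13819 km = 1.3819×10⁷ m.
r = 6052 + 4810 = 10862 km = 1.086×10⁷ m.
Semi-major axis a = (r_p + r_a)/2 = 10448 km = 1.045×10⁷ m.
Vis-viva: v² = μ(2/r − 1/a) = 3.249×10¹⁴ × (1.841×10⁻⁷ − 9.571×10⁻⁸) = 2.873×10⁷ m²/s².
v = 5360 m/s.

v ≈ 5360 m/s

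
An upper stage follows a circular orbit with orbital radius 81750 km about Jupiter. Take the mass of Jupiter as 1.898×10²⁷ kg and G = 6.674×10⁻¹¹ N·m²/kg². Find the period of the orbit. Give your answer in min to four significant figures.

μ = GM = 6.674×10⁻¹¹ × 1.898×10²⁷ = 1.267×10¹⁷ m³/s².
r = 81750 km = 8.175×10⁷ m.
Kepler's third law: T = 2π√(r³/μ) = 2π√((8.175×10⁷)³ / 1.267×10¹⁷).
r³/μ = 4.313×10⁶ s², so T = 2π × 2.077×10³ = 1.305×10⁴ s.
Converting: 1.305×10⁴ s ÷ 60.00 = 217.5 min.

T ≈ 217.5 min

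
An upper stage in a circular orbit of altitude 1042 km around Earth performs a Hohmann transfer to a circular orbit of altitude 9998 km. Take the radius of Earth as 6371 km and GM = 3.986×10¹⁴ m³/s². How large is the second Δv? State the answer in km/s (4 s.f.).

r₁ = 6371 + 1042 = 7413.0 km = 7.4130×10⁶ m.
r₂ = 6371 + 9998 = 16369 km = 1.6369×10⁷ m.
Transfer ellipse a_t = (r₁ + r₂)/2 = 1.189×10⁷ m.
At r₁: circular v_c1 = √(μ/r₁) = 7333 m/s; transfer-perigee v_p = √[μ(2/r₁ − 1/a_t)] = 8603 m/s.
At r₂: circular v_c2 = √(μ/r₂) = 4935 m/s; transfer-apogee v_a = √[μ(2/r₂ − 1/a_t)] = 3896 m/s.
Δv₂ = v_c2 − v_a = 1038 m/s.
= 1.038 km/s.

Δv ≈ 1.038 km/s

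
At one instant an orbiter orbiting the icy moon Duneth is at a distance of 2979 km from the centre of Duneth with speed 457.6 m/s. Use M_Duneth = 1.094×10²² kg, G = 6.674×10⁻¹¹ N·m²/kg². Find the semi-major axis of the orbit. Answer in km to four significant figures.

μ = GM = 6.674×10⁻¹¹ × 1.094×10²² = 7.301×10¹¹ m³/s².
r = 2.979×10⁶ m.
Vis-viva rearranged: 1/a = 2/r − v²/μ = 6.714×10⁻⁷ − 2.868×10⁻⁷ = 3.846×10⁻⁷ m⁻¹.
a = 2.600×10⁶ m = 2600.3 km.

a ≈ 2600 km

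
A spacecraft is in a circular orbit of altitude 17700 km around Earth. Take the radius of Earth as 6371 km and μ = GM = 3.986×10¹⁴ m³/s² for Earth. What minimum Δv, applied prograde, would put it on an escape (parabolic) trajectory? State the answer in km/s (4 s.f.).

Δv ≈ 1.686 km/s

r = 6371 + 17700 = 24071 km = 2.4071×10⁷ m.
Circular speed v_c = √(μ/r) = 4069 m/s.
Escape speed v_esc = √(2μ/r) = √2 × v_c = 5755 m/s.
Δv = v_esc − v_c = 1686 m/s = 1.686 km/s.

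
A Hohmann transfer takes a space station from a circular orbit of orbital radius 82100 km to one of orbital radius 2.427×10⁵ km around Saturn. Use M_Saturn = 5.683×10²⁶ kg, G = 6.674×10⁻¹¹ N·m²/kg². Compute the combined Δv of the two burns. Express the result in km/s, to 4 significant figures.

Δv_total ≈ 8.395 km/s

μ = GM = 6.674×10⁻¹¹ × 5.683×10²⁶ = 3.793×10¹⁶ m³/s².
r₁ = 82100 km = 8.210×10⁷ m.
r₂ = 2.427×10⁵ km = 2.427×10⁸ m.
Transfer ellipse a_t = (r₁ + r₂)/2 = 1.624×10⁸ m.
At r₁: circular v_c1 = √(μ/r₁) = 21490 m/s; transfer-perikrone v_p = √[μ(2/r₁ − 1/a_t)] = 26280 m/s.
Δv₁ = v_p − v_c1 = 4782 m/s.
At r₂: circular v_c2 = √(μ/r₂) = 12500 m/s; transfer-apokrone v_a = √[μ(2/r₂ − 1/a_t)] = 8888 m/s.
Δv₂ = v_c2 − v_a = 3613 m/s.
Total Δv = Δv₁ + Δv₂ = 8395 m/s = 8.395 km/s.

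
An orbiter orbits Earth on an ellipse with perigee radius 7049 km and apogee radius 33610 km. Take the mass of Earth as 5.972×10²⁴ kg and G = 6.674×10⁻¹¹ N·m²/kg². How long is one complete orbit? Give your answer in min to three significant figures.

μ = GM = 6.674×10⁻¹¹ × 5.972×10²⁴ = 3.986×10¹⁴ m³/s².
Semi-major axis a = (r_p + r_a)/2 = (7049.0 + 33610)/2 = 20330 km = 2.033×10⁷ m.
By Kepler's third law T = 2π√(a³/μ) = 2π × 4.591×10³ = 2.885×10⁴ s.
= 480.8 min.

T ≈ 481 min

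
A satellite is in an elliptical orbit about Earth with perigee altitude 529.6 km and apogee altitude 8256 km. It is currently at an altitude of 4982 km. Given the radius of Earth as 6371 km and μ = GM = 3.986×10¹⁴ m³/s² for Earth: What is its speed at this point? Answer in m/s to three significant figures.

v ≈ 5760 m/s

r_p = 6371 + 529.6 = 6900.6 km = 6.9006×10⁶ m.
r_a = 6371 + 8256 = 14627 km = 1.4627×10⁷ m.
r = 6371 + 4982 = 11353 km = 1.135×10⁷ m.
Semi-major axis a = (r_p + r_a)/2 = 10764 km = 1.076×10⁷ m.
Vis-viva: v² = μ(2/r − 1/a) = 3.986×10¹⁴ × (1.762×10⁻⁷ − 9.290×10⁻⁸) = 3.319×10⁷ m²/s².
v = 5761 m/s.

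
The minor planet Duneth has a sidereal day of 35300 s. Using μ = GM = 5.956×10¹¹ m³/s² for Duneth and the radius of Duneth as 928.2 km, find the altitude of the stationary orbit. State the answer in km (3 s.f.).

A synchronous orbit has period T, so by Kepler's third law a = (μT²/4π²)^(1/3).
μT²/4π² = 5.956×10¹¹ × (3.530×10⁴)² / 39.48 = 1.880×10¹⁹ m³.
a = 2.659×10⁶ m = 2659.0 km.
Altitude h = a − R = 2659.0 − 928.2 = 1730.8 km.

h_sync ≈ 1730 km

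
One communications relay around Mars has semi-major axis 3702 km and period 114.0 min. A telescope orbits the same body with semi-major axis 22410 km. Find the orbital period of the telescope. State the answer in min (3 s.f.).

Kepler's third law: T² ∝ a³, so T₂ = T₁ (a₂/a₁)^(3/2).
a₂/a₁ = 6.053, (a₂/a₁)^(3/2) = 14.89.
T₂ = 114.0 × 14.89 = 1698 min.

T₂ ≈ 1700 min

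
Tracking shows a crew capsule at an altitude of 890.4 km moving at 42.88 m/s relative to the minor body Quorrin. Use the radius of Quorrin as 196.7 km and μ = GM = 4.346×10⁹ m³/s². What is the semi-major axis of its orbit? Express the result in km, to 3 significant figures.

a ≈ 706 km

r = 196.7 + 890.4 = 1087.1 km = 1.087×10⁶ m.
Vis-viva rearranged: 1/a = 2/r − v²/μ = 1.840×10⁻⁶ − 4.231×10⁻⁷ = 1.417×10⁻⁶ m⁻¹.
a = 7.059×10⁵ m = 705.88 km.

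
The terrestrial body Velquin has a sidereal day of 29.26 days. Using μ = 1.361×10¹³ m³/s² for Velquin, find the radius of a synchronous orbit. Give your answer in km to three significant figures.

r_sync ≈ 1.30×10⁵ km

T = 29.26 days = 2.528×10⁶ s.
A synchronous orbit has period T, so by Kepler's third law a = (μT²/4π²)^(1/3).
μT²/4π² = 1.361×10¹³ × (2.528×10⁶)² / 39.48 = 2.203×10²⁴ m³.
a = 1.301×10⁸ m = 1.3012×10⁵ km.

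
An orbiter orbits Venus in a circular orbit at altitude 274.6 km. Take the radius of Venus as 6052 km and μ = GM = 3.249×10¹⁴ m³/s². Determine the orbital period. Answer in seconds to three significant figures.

r = 6052 + 274.6 = 6326.6 km = 6.3266×10⁶ m.
Kepler's third law: T = 2π√(r³/μ) = 2π√((6.327×10⁶)³ / 3.249×10¹⁴).
r³/μ = 7.794×10⁵ s², so T = 2π × 8.828×10² = 5.547×10³ s.

T ≈ 5550 seconds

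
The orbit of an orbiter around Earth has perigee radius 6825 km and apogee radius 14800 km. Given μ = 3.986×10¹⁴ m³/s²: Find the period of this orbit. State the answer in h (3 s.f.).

Semi-major axis a = (r_p + r_a)/2 = (6825.0 + 14800)/2 = 10812 km = 1.081×10⁷ m.
By Kepler's third law T = 2π√(a³/μ) = 2π × 1.781×10³ = 1.119×10⁴ s.
= 3.108 h.

T ≈ 3.11 h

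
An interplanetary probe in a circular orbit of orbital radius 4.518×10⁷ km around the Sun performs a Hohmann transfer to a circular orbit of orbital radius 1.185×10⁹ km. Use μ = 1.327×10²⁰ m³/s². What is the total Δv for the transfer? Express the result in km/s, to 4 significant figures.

r₁ = 4.518×10⁷ km = 4.518×10¹⁰ m.
r₂ = 1.185×10⁹ km = 1.185×10¹² m.
Transfer ellipse a_t = (r₁ + r₂)/2 = 6.151×10¹¹ m.
At r₁: circular v_c1 = √(μ/r₁) = 54200 m/s; transfer-perihelion v_p = √[μ(2/r₁ − 1/a_t)] = 75220 m/s.
Δv₁ = v_p − v_c1 = 21030 m/s.
At r₂: circular v_c2 = √(μ/r₂) = 10580 m/s; transfer-aphelion v_a = √[μ(2/r₂ − 1/a_t)] = 2868 m/s.
Δv₂ = v_c2 − v_a = 7714 m/s.
Total Δv = Δv₁ + Δv₂ = 28740 m/s = 28.74 km/s.

Δv_total ≈ 28.74 km/s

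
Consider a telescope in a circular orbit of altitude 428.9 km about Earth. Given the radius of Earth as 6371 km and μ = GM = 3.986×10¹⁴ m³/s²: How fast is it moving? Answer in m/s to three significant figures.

r = 6371 + 428.9 = 6799.9 km = 6.7999×10⁶ m.
For a circular orbit v = √(μ/r) = √(3.986×10¹⁴ / 6.800×10⁶) = √(5.862×10⁷) = 7656 m/s.

v ≈ 7660 m/s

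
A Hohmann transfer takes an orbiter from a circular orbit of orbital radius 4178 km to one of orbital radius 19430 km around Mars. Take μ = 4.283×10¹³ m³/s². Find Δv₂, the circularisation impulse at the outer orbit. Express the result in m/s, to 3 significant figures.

r₁ = 4178 km = 4.178×10⁶ m.
r₂ = 19430 km = 1.943×10⁷ m.
Transfer ellipse a_t = (r₁ + r₂)/2 = 1.180×10⁷ m.
At r₁: circular v_c1 = √(μ/r₁) = 3202 m/s; transfer-periapsis v_p = √[μ(2/r₁ − 1/a_t)] = 4108 m/s.
At r₂: circular v_c2 = √(μ/r₂) = 1485 m/s; transfer-apoapsis v_a = √[μ(2/r₂ − 1/a_t)] = 883.3 m/s.
Δv₂ = v_c2 − v_a = 601.4 m/s.

Δv ≈ 601 m/s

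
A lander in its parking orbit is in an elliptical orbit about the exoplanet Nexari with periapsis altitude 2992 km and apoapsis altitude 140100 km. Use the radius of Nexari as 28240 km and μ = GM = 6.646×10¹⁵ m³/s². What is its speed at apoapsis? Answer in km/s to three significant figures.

r_p = 28240 + 2992 = 31232 km = 3.1232×10⁷ m.
r_a = 28240 + 140100 = 168340 km = 1.6834×10⁸ m.
Semi-major axis a = (r_p + r_a)/2 = 99786 km = 9.979×10⁷ m.
Vis-viva: v² = μ(2/r − 1/a) = 6.646×10¹⁵ × (1.188×10⁻⁸ − 1.002×10⁻⁸) = 1.236×10⁷ m²/s².
v = 3515 m/s = 3.515 km/s.

v ≈ 3.52 km/s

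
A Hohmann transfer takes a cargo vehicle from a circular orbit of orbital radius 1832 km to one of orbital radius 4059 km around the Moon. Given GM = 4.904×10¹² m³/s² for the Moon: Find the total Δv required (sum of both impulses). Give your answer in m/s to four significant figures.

r₁ = 1832 km = 1.832×10⁶ m.
r₂ = 4059 km = 4.059×10⁶ m.
Transfer ellipse a_t = (r₁ + r₂)/2 = 2.946×10⁶ m.
At r₁: circular v_c1 = √(μ/r₁) = 1636 m/s; transfer-perilune v_p = √[μ(2/r₁ − 1/a_t)] = 1921 m/s.
Δv₁ = v_p − v_c1 = 284.5 m/s.
At r₂: circular v_c2 = √(μ/r₂) = 1099 m/s; transfer-apolune v_a = √[μ(2/r₂ − 1/a_t)] = 866.9 m/s.
Δv₂ = v_c2 − v_a = 232.3 m/s.
Total Δv = Δv₁ + Δv₂ = 516.8 m/s.

Δv_total ≈ 516.8 m/s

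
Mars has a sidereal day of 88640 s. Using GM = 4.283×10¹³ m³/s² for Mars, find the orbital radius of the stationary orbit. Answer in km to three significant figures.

A synchronous orbit has period T, so by Kepler's third law a = (μT²/4π²)^(1/3).
μT²/4π² = 4.283×10¹³ × (8.864×10⁴)² / 39.48 = 8.524×10²¹ m³.
a = 2.043×10⁷ m = 20428 km.

r_sync ≈ 20400 km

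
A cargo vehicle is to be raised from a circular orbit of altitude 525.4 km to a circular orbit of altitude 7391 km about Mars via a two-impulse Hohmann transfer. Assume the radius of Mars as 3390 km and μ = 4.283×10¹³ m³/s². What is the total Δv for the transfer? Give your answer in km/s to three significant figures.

r₁ = 3390 + 525.4 = 3915.4 km = 3.9154×10⁶ m.
r₂ = 3390 + 7391 = 10781 km = 1.0781×10⁷ m.
Transfer ellipse a_t = (r₁ + r₂)/2 = 7.348×10⁶ m.
At r₁: circular v_c1 = √(μ/r₁) = 3307 m/s; transfer-periapsis v_p = √[μ(2/r₁ − 1/a_t)] = 4006 m/s.
Δv₁ = v_p − v_c1 = 698.7 m/s.
At r₂: circular v_c2 = √(μ/r₂) = 1993 m/s; transfer-apoapsis v_a = √[μ(2/r₂ − 1/a_t)] = 1455 m/s.
Δv₂ = v_c2 − v_a = 538.2 m/s.
Total Δv = Δv₁ + Δv₂ = 1237 m/s = 1.237 km/s.

Δv_total ≈ 1.24 km/s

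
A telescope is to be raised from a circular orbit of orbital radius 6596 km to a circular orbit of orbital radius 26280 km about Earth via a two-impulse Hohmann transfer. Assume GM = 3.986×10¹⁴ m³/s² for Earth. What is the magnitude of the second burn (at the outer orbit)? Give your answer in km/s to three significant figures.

Δv ≈ 1.43 km/s

r₁ = 6596 km = 6.596×10⁶ m.
r₂ = 26280 km = 2.628×10⁷ m.
Transfer ellipse a_t = (r₁ + r₂)/2 = 1.644×10⁷ m.
At r₁: circular v_c1 = √(μ/r₁) = 7774 m/s; transfer-perigee v_p = √[μ(2/r₁ − 1/a_t)] = 9829 m/s.
At r₂: circular v_c2 = √(μ/r₂) = 3895 m/s; transfer-apogee v_a = √[μ(2/r₂ − 1/a_t)] = 2467 m/s.
Δv₂ = v_c2 − v_a = 1428 m/s.
= 1.428 km/s.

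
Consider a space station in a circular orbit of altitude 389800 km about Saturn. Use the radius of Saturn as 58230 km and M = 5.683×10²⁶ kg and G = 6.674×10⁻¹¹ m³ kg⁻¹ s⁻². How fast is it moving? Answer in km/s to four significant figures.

v ≈ 9.201 km/s

μ = GM = 6.674×10⁻¹¹ × 5.683×10²⁶ = 3.793×10¹⁶ m³/s².
r = 58230 + 389800 = 448030 km = 4.4803×10⁸ m.
For a circular orbit v = √(μ/r) = √(3.793×10¹⁶ / 4.480×10⁸) = √(8.466×10⁷) = 9201 m/s.
That is 9.201 km/s.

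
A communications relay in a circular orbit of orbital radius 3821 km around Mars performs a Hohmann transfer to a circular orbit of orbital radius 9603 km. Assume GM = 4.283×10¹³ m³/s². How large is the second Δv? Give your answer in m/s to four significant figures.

Δv ≈ 518.5 m/s

r₁ = 3821 km = 3.821×10⁶ m.
r₂ = 9603 km = 9.603×10⁶ m.
Transfer ellipse a_t = (r₁ + r₂)/2 = 6.712×10⁶ m.
At r₁: circular v_c1 = √(μ/r₁) = 3348 m/s; transfer-periapsis v_p = √[μ(2/r₁ − 1/a_t)] = 4005 m/s.
At r₂: circular v_c2 = √(μ/r₂) = 2112 m/s; transfer-apoapsis v_a = √[μ(2/r₂ − 1/a_t)] = 1593 m/s.
Δv₂ = v_c2 − v_a = 518.5 m/s.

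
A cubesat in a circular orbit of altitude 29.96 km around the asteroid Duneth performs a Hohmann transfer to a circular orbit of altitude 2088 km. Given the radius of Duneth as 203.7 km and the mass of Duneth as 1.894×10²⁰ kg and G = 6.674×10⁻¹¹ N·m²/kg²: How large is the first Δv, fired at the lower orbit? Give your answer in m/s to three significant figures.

Δv ≈ 80.8 m/s

μ = GM = 6.674×10⁻¹¹ × 1.894×10²⁰ = 1.264×10¹⁰ m³/s².
r₁ = 203.7 + 29.96 = 233.66 km = 2.3366×10⁵ m.
r₂ = 203.7 + 2088 = 2291.7 km = 2.2917×10⁶ m.
Transfer ellipse a_t = (r₁ + r₂)/2 = 1.263×10⁶ m.
At r₁: circular v_c1 = √(μ/r₁) = 232.6 m/s; transfer-periapsis v_p = √[μ(2/r₁ − 1/a_t)] = 313.3 m/s.
Δv₁ = v_p − v_c1 = 80.76 m/s.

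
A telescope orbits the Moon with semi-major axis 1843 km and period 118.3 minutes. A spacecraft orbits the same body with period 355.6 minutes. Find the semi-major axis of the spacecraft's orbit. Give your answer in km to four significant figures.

Kepler's third law: a³ ∝ T², so a₂ = a₁ (T₂/T₁)^(2/3).
T₂/T₁ = 3.006, (T₂/T₁)^(2/3) = 2.083.
a₂ = 1843 × 2.083 = 3839 km.

a₂ ≈ 3839 km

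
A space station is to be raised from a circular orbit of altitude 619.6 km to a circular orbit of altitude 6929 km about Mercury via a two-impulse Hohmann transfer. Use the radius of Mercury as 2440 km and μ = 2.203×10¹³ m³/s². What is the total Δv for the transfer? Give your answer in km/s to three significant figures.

Δv_total ≈ 1.07 km/s

r₁ = 2440 + 619.6 = 3059.6 km = 3.0596×10⁶ m.
r₂ = 2440 + 6929 = 9369.0 km = 9.3690×10⁶ m.
Transfer ellipse a_t = (r₁ + r₂)/2 = 6.214×10⁶ m.
At r₁: circular v_c1 = √(μ/r₁) = 2683 m/s; transfer-periherm v_p = √[μ(2/r₁ − 1/a_t)] = 3295 m/s.
Δv₁ = v_p − v_c1 = 611.4 m/s.
At r₂: circular v_c2 = √(μ/r₂) = 1533 m/s; transfer-apoherm v_a = √[μ(2/r₂ − 1/a_t)] = 1076 m/s.
Δv₂ = v_c2 − v_a = 457.5 m/s.
Total Δv = Δv₁ + Δv₂ = 1069 m/s = 1.069 km/s.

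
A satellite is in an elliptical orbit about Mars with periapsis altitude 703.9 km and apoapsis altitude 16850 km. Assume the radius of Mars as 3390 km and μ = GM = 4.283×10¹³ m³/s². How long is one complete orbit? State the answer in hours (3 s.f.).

T ≈ 11.3 hours

r_p = 3390 + 703.9 = 4093.9 km = 4.0939×10⁶ m.
r_a = 3390 + 16850 = 20240 km = 2.0240×10⁷ m.
Semi-major axis a = (r_p + r_a)/2 = (4093.9 + 20240)/2 = 12167 km = 1.217×10⁷ m.
By Kepler's third law T = 2π√(a³/μ) = 2π × 6.485×10³ = 4.075×10⁴ s.
= 11.32 hours.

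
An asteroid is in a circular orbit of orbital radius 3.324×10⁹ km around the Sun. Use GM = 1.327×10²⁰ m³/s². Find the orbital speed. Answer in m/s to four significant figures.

v ≈ 6318 m/s

r = 3.324×10⁹ km = 3.324×10¹² m.
For a circular orbit v = √(μ/r) = √(1.327×10²⁰ / 3.324×10¹²) = √(3.992×10⁷) = 6318 m/s.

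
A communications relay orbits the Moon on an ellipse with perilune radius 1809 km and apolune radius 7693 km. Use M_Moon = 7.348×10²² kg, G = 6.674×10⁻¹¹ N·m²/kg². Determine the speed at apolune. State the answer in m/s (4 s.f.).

μ = GM = 6.674×10⁻¹¹ × 7.348×10²² = 4.904×10¹² m³/s².
Semi-major axis a = (r_p + r_a)/2 = 4751.0 km = 4.751×10⁶ m.
Vis-viva: v² = μ(2/r − 1/a) = 4.904×10¹² × (2.600×10⁻⁷ − 2.105×10⁻⁷) = 2.427×10⁵ m²/s².
v = 492.7 m/s.

v ≈ 492.7 m/s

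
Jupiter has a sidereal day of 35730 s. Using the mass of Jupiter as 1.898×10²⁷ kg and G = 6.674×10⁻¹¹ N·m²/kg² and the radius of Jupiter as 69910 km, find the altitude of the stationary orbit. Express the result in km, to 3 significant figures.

μ = GM = 6.674×10⁻¹¹ × 1.898×10²⁷ = 1.267×10¹⁷ m³/s².
A synchronous orbit has period T, so by Kepler's third law a = (μT²/4π²)^(1/3).
μT²/4π² = 1.267×10¹⁷ × (3.573×10⁴)² / 39.48 = 4.096×10²⁴ m³.
a = 1.600×10⁸ m = 1.6000×10⁵ km.
Altitude h = a − R = 1.6000×10⁵ − 69910 = 90094 km.

h_sync ≈ 90100 km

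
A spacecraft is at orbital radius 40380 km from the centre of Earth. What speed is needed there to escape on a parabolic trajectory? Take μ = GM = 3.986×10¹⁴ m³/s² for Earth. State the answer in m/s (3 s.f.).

v_esc ≈ 4440 m/s

r = 40380 km = 4.038×10⁷ m.
Escape speed v_esc = √(2μ/r) = √(2 × 3.986×10¹⁴ / 4.038×10⁷) = √(1.974×10⁷) = 4443 m/s.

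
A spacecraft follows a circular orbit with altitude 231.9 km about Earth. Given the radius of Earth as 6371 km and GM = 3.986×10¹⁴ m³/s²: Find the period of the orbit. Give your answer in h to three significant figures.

r = 6371 + 231.9 = 6602.9 km = 6.6029×10⁶ m.
Kepler's third law: T = 2π√(r³/μ) = 2π√((6.603×10⁶)³ / 3.986×10¹⁴).
r³/μ = 7.222×10⁵ s², so T = 2π × 8.498×10² = 5.340×10³ s.
Converting: 5.340×10³ s ÷ 3600 = 1.483 h.

T ≈ 1.48 h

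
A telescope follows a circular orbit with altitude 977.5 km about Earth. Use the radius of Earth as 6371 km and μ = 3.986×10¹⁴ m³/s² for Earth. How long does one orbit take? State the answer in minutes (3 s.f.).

r = 6371 + 977.5 = 7348.5 km = 7.3485×10⁶ m.
Kepler's third law: T = 2π√(r³/μ) = 2π√((7.348×10⁶)³ / 3.986×10¹⁴).
r³/μ = 9.955×10⁵ s², so T = 2π × 9.978×10² = 6.269×10³ s.
Converting: 6.269×10³ s ÷ 60.00 = 104.5 minutes.

T ≈ 104 minutes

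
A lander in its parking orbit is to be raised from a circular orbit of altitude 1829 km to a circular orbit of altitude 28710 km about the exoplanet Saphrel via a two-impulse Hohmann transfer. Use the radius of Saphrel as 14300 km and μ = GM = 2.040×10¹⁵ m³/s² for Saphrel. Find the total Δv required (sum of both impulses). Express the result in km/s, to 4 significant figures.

Δv_total ≈ 4.118 km/s

r₁ = 14300 + 1829 = 16129 km = 1.6129×10⁷ m.
r₂ = 14300 + 28710 = 43010 km = 4.3010×10⁷ m.
Transfer ellipse a_t = (r₁ + r₂)/2 = 2.957×10⁷ m.
At r₁: circular v_c1 = √(μ/r₁) = 11250 m/s; transfer-periapsis v_p = √[μ(2/r₁ − 1/a_t)] = 13560 m/s.
Δv₁ = v_p − v_c1 = 2317 m/s.
At r₂: circular v_c2 = √(μ/r₂) = 6887 m/s; transfer-apoapsis v_a = √[μ(2/r₂ − 1/a_t)] = 5086 m/s.
Δv₂ = v_c2 − v_a = 1801 m/s.
Total Δv = Δv₁ + Δv₂ = 4118 m/s = 4.118 km/s.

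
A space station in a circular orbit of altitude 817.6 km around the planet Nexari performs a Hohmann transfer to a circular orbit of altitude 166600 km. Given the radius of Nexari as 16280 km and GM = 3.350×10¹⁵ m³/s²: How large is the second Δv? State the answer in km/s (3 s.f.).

r₁ = 16280 + 817.6 = 17098 km = 1.7098×10⁷ m.
r₂ = 16280 + 166600 = 182880 km = 1.8288×10⁸ m.
Transfer ellipse a_t = (r₁ + r₂)/2 = 9.999×10⁷ m.
At r₁: circular v_c1 = √(μ/r₁) = 14000 m/s; transfer-periapsis v_p = √[μ(2/r₁ − 1/a_t)] = 18930 m/s.
At r₂: circular v_c2 = √(μ/r₂) = 4280 m/s; transfer-apoapsis v_a = √[μ(2/r₂ − 1/a_t)] = 1770 m/s.
Δv₂ = v_c2 − v_a = 2510 m/s.
= 2.510 km/s.

Δv ≈ 2.51 km/s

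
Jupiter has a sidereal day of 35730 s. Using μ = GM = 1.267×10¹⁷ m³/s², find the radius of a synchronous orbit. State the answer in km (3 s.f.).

r_sync ≈ 1.60×10⁵ km

A synchronous orbit has period T, so by Kepler's third law a = (μT²/4π²)^(1/3).
μT²/4π² = 1.267×10¹⁷ × (3.573×10⁴)² / 39.48 = 4.097×10²⁴ m³.
a = 1.600×10⁸ m = 1.6002×10⁵ km.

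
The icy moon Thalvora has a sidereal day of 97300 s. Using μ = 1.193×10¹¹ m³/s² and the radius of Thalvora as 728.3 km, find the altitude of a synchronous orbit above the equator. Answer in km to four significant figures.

A synchronous orbit has period T, so by Kepler's third law a = (μT²/4π²)^(1/3).
μT²/4π² = 1.193×10¹¹ × (9.730×10⁴)² / 39.48 = 2.861×10¹⁹ m³.
a = 3.058×10⁶ m = 3058.5 km.
Altitude h = a − R = 3058.5 − 728.3 = 2330.2 km.

h_sync ≈ 2330 km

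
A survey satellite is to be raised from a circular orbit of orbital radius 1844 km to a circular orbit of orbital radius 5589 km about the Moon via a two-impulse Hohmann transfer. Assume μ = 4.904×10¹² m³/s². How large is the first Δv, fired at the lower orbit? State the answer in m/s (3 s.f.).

Δv ≈ 369 m/s

r₁ = 1844 km = 1.844×10⁶ m.
r₂ = 5589 km = 5.589×10⁶ m.
Transfer ellipse a_t = (r₁ + r₂)/2 = 3.716×10⁶ m.
At r₁: circular v_c1 = √(μ/r₁) = 1631 m/s; transfer-perilune v_p = √[μ(2/r₁ − 1/a_t)] = 2000 m/s.
Δv₁ = v_p − v_c1 = 369.1 m/s.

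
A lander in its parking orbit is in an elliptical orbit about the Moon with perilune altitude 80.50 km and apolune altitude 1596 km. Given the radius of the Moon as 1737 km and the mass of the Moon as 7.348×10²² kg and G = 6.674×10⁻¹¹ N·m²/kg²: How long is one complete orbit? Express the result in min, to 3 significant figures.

T ≈ 195 min

μ = GM = 6.674×10⁻¹¹ × 7.348×10²² = 4.904×10¹² m³/s².
r_p = 1737 + 80.50 = 1817.5 km = 1.8175×10⁶ m.
r_a = 1737 + 1596 = 3333.0 km = 3.3330×10⁶ m.
Semi-major axis a = (r_p + r_a)/2 = (1817.5 + 3333.0)/2 = 2575.2 km = 2.575×10⁶ m.
By Kepler's third law T = 2π√(a³/μ) = 2π × 1.866×10³ = 1.173×10⁴ s.
= 195.4 min.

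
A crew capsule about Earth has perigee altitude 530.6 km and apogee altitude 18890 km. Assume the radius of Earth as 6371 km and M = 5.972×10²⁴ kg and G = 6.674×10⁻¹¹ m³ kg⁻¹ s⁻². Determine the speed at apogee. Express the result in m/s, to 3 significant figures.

μ = GM = 6.674×10⁻¹¹ × 5.972×10²⁴ = 3.986×10¹⁴ m³/s².
r_p = 6371 + 530.6 = 6901.6 km = 6.9016×10⁶ m.
r_a = 6371 + 18890 = 25261 km = 2.5261×10⁷ m.
Semi-major axis a = (r_p + r_a)/2 = 16081 km = 1.608×10⁷ m.
Vis-viva: v² = μ(2/r − 1/a) = 3.986×10¹⁴ × (7.917×10⁻⁸ − 6.218×10⁻⁸) = 6.771×10⁶ m²/s².
v = 2602 m/s.

v ≈ 2600 m/s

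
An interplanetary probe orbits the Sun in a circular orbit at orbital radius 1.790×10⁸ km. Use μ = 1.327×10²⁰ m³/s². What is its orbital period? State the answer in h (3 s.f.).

r = 1.790×10⁸ km = 1.790×10¹¹ m.
Kepler's third law: T = 2π√(r³/μ) = 2π√((1.790×10¹¹)³ / 1.327×10²⁰).
r³/μ = 4.322×10¹³ s², so T = 2π × 6.574×10⁶ = 4.131×10⁷ s.
Converting: 4.131×10⁷ s ÷ 3600 = 11470 h.

T ≈ 11500 h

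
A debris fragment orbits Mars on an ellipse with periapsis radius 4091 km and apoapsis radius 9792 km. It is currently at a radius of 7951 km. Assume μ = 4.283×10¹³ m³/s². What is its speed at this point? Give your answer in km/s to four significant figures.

v ≈ 2.146 km/s

Semi-major axis a = (r_p + r_a)/2 = 6941.5 km = 6.942×10⁶ m.
Vis-viva: v² = μ(2/r − 1/a) = 4.283×10¹³ × (2.515×10⁻⁷ − 1.441×10⁻⁷) = 4.603×10⁶ m²/s².
v = 2146 m/s = 2.146 km/s.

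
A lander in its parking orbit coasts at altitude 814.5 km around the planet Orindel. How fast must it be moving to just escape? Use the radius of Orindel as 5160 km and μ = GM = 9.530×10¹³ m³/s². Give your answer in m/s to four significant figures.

r = 5160 + 814.5 = 5974.5 km = 5.9745×10⁶ m.
Escape speed v_esc = √(2μ/r) = √(2 × 9.530×10¹³ / 5.974×10⁶) = √(3.190×10⁷) = 5648 m/s.

v_esc ≈ 5648 m/s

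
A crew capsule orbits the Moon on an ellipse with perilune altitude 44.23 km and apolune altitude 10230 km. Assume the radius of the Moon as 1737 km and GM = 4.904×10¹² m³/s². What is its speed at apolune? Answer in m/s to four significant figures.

v ≈ 325.9 m/s

r_p = 1737 + 44.23 = 1781.2 km = 1.7812×10⁶ m.
r_a = 1737 + 10230 = 11967 km = 1.1967×10⁷ m.
Semi-major axis a = (r_p + r_a)/2 = 6874.1 km = 6.874×10⁶ m.
Vis-viva: v² = μ(2/r − 1/a) = 4.904×10¹² × (1.671×10⁻⁷ − 1.455×10⁻⁷) = 1.062×10⁵ m²/s².
v = 325.9 m/s.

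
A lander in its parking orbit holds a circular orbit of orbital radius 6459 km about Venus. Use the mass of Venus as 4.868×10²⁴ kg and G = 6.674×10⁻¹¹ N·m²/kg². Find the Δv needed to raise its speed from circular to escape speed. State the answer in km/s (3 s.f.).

μ = GM = 6.674×10⁻¹¹ × 4.868×10²⁴ = 3.249×10¹⁴ m³/s².
r = 6459 km = 6.459×10⁶ m.
Circular speed v_c = √(μ/r) = 7092 m/s.
Escape speed v_esc = √(2μ/r) = √2 × v_c = 10030 m/s.
Δv = v_esc − v_c = 2938 m/s = 2.938 km/s.

Δv ≈ 2.94 km/s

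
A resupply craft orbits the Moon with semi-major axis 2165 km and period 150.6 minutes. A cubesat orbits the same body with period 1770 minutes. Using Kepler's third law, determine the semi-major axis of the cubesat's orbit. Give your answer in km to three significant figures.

a₂ ≈ 11200 km

Kepler's third law: a³ ∝ T², so a₂ = a₁ (T₂/T₁)^(2/3).
T₂/T₁ = 11.75, (T₂/T₁)^(2/3) = 5.169.
a₂ = 2165 × 5.169 = 11190 km.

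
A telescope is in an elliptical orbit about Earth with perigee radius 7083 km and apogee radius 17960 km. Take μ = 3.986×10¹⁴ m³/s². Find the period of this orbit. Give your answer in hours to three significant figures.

Semi-major axis a = (r_p + r_a)/2 = (7083.0 + 17960)/2 = 12522 km = 1.252×10⁷ m.
By Kepler's third law T = 2π√(a³/μ) = 2π × 2.219×10³ = 1.394×10⁴ s.
= 3.873 hours.

T ≈ 3.87 hours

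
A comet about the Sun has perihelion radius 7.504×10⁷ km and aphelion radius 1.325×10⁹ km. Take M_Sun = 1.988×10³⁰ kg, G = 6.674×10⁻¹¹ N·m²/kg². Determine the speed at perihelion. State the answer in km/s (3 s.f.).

v ≈ 57.9 km/s

μ = GM = 6.674×10⁻¹¹ × 1.988×10³⁰ = 1.327×10²⁰ m³/s².
Semi-major axis a = (r_p + r_a)/2 = 7.0002×10⁸ km = 7.000×10¹¹ m.
Vis-viva: v² = μ(2/r − 1/a) = 1.327×10²⁰ × (2.665×10⁻¹¹ − 1.429×10⁻¹²) = 3.347×10⁹ m²/s².
v = 57850 m/s = 57.85 km/s.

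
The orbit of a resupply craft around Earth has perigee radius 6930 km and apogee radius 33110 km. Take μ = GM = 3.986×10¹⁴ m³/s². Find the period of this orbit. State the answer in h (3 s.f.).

Semi-major axis a = (r_p + r_a)/2 = (6930.0 + 33110)/2 = 20020 km = 2.002×10⁷ m.
By Kepler's third law T = 2π√(a³/μ) = 2π × 4.487×10³ = 2.819×10⁴ s.
= 7.831 h.

T ≈ 7.83 h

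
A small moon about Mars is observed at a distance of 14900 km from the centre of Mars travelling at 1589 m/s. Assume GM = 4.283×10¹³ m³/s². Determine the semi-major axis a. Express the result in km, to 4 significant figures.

r = 1.490×10⁷ m.
Specific orbital energy ε = v²/2 − μ/r = (1589)²/2 − 4.283×10¹³/1.490×10⁷ = -1.612×10⁶ J/kg.
Since ε = −μ/(2a), a = −μ/(2ε) = 1.328×10⁷ m = 13284 km.

a ≈ 13280 km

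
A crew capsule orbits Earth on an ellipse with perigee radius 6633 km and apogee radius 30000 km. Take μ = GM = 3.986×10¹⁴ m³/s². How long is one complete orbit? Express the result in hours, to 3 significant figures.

Semi-major axis a = (r_p + r_a)/2 = (6633.0 + 30000)/2 = 18316 km = 1.832×10⁷ m.
By Kepler's third law T = 2π√(a³/μ) = 2π × 3.926×10³ = 2.467×10⁴ s.
= 6.853 hours.

T ≈ 6.85 hours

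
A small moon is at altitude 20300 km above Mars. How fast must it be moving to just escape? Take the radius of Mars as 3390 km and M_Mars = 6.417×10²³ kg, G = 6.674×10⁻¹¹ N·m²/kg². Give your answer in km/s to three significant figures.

v_esc ≈ 1.90 km/s

μ = GM = 6.674×10⁻¹¹ × 6.417×10²³ = 4.283×10¹³ m³/s².
r = 3390 + 20300 = 23690 km = 2.3690×10⁷ m.
Escape speed v_esc = √(2μ/r) = √(2 × 4.283×10¹³ / 2.369×10⁷) = √(3.616×10⁶) = 1901 m/s.
= 1.901 km/s.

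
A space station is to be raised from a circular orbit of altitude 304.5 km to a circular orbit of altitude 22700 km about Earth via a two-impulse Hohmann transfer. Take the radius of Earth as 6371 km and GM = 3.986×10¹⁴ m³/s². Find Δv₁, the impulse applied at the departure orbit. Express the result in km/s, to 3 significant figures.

Δv ≈ 2.13 km/s

r₁ = 6371 + 304.5 = 6675.5 km = 6.6755×10⁶ m.
r₂ = 6371 + 22700 = 29071 km = 2.9071×10⁷ m.
Transfer ellipse a_t = (r₁ + r₂)/2 = 1.787×10⁷ m.
At r₁: circular v_c1 = √(μ/r₁) = 7727 m/s; transfer-perigee v_p = √[μ(2/r₁ − 1/a_t)] = 9855 m/s.
Δv₁ = v_p − v_c1 = 2128 m/s.
= 2.128 km/s.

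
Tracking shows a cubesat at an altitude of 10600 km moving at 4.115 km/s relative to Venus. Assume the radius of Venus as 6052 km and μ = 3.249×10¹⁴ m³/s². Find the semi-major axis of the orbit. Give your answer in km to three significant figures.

r = 6052 + 10600 = 16652 km = 1.665×10⁷ m.
Specific orbital energy ε = v²/2 − μ/r = (4115)²/2 − 3.249×10¹⁴/1.665×10⁷ = -1.104×10⁷ J/kg.
Since ε = −μ/(2a), a = −μ/(2ε) = 1.471×10⁷ m = 14709 km.

a ≈ 14700 km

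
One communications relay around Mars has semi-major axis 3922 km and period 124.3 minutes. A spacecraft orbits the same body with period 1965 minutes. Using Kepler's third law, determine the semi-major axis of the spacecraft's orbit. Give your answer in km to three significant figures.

a₂ ≈ 24700 km

Kepler's third law: a³ ∝ T², so a₂ = a₁ (T₂/T₁)^(2/3).
T₂/T₁ = 15.81, (T₂/T₁)^(2/3) = 6.299.
a₂ = 3922 × 6.299 = 24700 km.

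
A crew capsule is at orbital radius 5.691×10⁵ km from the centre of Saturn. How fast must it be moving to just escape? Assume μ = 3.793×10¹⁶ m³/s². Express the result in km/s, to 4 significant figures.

r = 5.691×10⁵ km = 5.691×10⁸ m.
Escape speed v_esc = √(2μ/r) = √(2 × 3.793×10¹⁶ / 5.691×10⁸) = √(1.333×10⁸) = 11550 m/s.
= 11.55 km/s.

v_esc ≈ 11.55 km/s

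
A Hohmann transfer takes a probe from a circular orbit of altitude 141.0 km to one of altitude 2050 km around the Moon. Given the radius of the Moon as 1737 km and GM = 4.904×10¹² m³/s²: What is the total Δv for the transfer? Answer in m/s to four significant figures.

Δv_total ≈ 463.9 m/s

r₁ = 1737 + 141.0 = 1878.0 km = 1.8780×10⁶ m.
r₂ = 1737 + 2050 = 3787.0 km = 3.7870×10⁶ m.
Transfer ellipse a_t = (r₁ + r₂)/2 = 2.832×10⁶ m.
At r₁: circular v_c1 = √(μ/r₁) = 1616 m/s; transfer-perilune v_p = √[μ(2/r₁ − 1/a_t)] = 1868 m/s.
Δv₁ = v_p − v_c1 = 252.5 m/s.
At r₂: circular v_c2 = √(μ/r₂) = 1138 m/s; transfer-apolune v_a = √[μ(2/r₂ − 1/a_t)] = 926.6 m/s.
Δv₂ = v_c2 − v_a = 211.4 m/s.
Total Δv = Δv₁ + Δv₂ = 463.9 m/s.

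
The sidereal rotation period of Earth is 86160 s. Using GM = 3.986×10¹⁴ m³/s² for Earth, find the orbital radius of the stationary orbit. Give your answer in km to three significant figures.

A synchronous orbit has period T, so by Kepler's third law a = (μT²/4π²)^(1/3).
μT²/4π² = 3.986×10¹⁴ × (8.616×10⁴)² / 39.48 = 7.495×10²² m³.
a = 4.216×10⁷ m = 42163 km.

r_sync ≈ 42200 km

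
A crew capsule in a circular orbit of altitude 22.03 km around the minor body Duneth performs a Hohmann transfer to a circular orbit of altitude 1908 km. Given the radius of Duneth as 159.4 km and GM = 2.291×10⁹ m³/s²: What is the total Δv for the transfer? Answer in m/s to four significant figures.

Δv_total ≈ 59.92 m/s

r₁ = 159.4 + 22.03 = 181.43 km = 1.8143×10⁵ m.
r₂ = 159.4 + 1908 = 2067.4 km = 2.0674×10⁶ m.
Transfer ellipse a_t = (r₁ + r₂)/2 = 1.124×10⁶ m.
At r₁: circular v_c1 = √(μ/r₁) = 112.4 m/s; transfer-periapsis v_p = √[μ(2/r₁ − 1/a_t)] = 152.4 m/s.
Δv₁ = v_p − v_c1 = 40.00 m/s.
At r₂: circular v_c2 = √(μ/r₂) = 33.29 m/s; transfer-apoapsis v_a = √[μ(2/r₂ − 1/a_t)] = 13.37 m/s.
Δv₂ = v_c2 − v_a = 19.92 m/s.
Total Δv = Δv₁ + Δv₂ = 59.92 m/s.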